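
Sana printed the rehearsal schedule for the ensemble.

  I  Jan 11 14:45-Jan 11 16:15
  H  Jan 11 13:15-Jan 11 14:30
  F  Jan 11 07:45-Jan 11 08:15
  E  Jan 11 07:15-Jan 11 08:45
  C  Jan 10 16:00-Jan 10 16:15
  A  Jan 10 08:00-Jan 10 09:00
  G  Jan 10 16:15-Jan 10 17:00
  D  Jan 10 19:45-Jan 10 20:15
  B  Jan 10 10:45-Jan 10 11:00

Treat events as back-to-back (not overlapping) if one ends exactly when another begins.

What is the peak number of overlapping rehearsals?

2

Sort all start/end points and keep a running count:
Jan 10 08:00 start A → 1
Jan 10 09:00 end A → 0
Jan 10 10:45 start B → 1
Jan 10 11:00 end B → 0
Jan 10 16:00 start C → 1
Jan 10 16:15 end C → 0
Jan 10 16:15 start G → 1
Jan 10 17:00 end G → 0
Jan 10 19:45 start D → 1
Jan 10 20:15 end D → 0
Jan 11 07:15 start E → 1
Jan 11 07:45 start F → 2
Jan 11 08:15 end F → 1
Jan 11 08:45 end E → 0
Jan 11 13:15 start H → 1
Jan 11 14:30 end H → 0
Jan 11 14:45 start I → 1
Jan 11 16:15 end I → 0
Peak is 2, at Jan 11 07:45 (E, F).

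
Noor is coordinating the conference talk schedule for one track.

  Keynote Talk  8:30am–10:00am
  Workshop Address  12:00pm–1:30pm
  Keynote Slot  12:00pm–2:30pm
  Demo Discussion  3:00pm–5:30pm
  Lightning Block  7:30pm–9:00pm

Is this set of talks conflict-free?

Sorted by start: Keynote Talk, Workshop Address, Keynote Slot, Demo Discussion, Lightning Block.
Workshop Address starts after Keynote Talk ends, so nothing later overlaps Keynote Talk either.
Keynote Slot starts before Workshop Address ends → Workshop Address and Keynote Slot overlap.
That's a conflict, so the schedule is not conflict-free.

No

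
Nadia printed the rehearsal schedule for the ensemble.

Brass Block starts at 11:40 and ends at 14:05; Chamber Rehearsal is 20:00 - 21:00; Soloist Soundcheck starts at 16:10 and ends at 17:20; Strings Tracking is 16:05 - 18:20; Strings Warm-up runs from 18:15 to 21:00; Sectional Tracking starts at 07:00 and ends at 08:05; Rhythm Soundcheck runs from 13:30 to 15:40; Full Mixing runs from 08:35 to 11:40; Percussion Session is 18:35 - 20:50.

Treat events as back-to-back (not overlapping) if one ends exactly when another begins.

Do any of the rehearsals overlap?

Yes

Sorted by start: Sectional Tracking, Full Mixing, Brass Block, Rhythm Soundcheck, Strings Tracking, Soloist Soundcheck, Strings Warm-up, Percussion Session, Chamber Rehearsal.
Full Mixing starts after Sectional Tracking ends; Sectional Tracking is clear from here.
Brass Block starts exactly when Full Mixing ends (back-to-back, no overlap); Full Mixing is clear from here.
Rhythm Soundcheck starts before Brass Block ends → Brass Block and Rhythm Soundcheck overlap.
That's a conflict, so the schedule is not conflict-free.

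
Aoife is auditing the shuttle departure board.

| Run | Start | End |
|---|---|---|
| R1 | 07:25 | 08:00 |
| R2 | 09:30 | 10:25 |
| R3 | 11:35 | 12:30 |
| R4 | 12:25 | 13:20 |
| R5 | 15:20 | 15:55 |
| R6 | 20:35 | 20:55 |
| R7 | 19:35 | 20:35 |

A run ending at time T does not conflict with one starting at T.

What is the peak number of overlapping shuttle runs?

2

Sweep the timeline, counting +1 at each start and −1 at each end (ends before starts at a tie):
07:25 start R1 → 1
08:00 end R1 → 0
09:30 start R2 → 1
10:25 end R2 → 0
11:35 start R3 → 1
12:25 start R4 → 2
12:30 end R3 → 1
13:20 end R4 → 0
15:20 start R5 → 1
15:55 end R5 → 0
19:35 start R7 → 1
20:35 end R7 → 0
20:35 start R6 → 1
20:55 end R6 → 0
Peak is 2, at 12:25 (R3, R4).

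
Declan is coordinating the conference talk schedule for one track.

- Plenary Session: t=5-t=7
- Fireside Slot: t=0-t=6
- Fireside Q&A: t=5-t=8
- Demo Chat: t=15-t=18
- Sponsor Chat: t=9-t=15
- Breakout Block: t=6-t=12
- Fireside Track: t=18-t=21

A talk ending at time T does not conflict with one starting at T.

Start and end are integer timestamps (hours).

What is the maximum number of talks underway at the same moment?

Sweep the timeline, counting +1 at each start and −1 at each end (ends before starts at a tie):
t=0 start Fireside Slot → 1
t=5 start Fireside Q&A → 2
t=5 start Plenary Session → 3
t=6 end Fireside Slot → 2
t=6 start Breakout Block → 3
t=7 end Plenary Session → 2
t=8 end Fireside Q&A → 1
t=9 start Sponsor Chat → 2
t=12 end Breakout Block → 1
t=15 end Sponsor Chat → 0
t=15 start Demo Chat → 1
t=18 end Demo Chat → 0
t=18 start Fireside Track → 1
t=21 end Fireside Track → 0
Peak is 3, at t=5 (Fireside Q&A, Fireside Slot, Plenary Session).

3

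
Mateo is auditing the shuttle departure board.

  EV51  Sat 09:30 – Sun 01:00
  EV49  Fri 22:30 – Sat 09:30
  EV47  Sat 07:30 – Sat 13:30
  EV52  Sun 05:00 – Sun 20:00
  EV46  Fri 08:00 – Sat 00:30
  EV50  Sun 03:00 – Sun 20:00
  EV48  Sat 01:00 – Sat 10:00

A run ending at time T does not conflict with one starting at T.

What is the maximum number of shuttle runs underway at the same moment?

Walk through starts and ends in time order (an end at T is processed before a start at T):
Fri 08:00 start EV46 → 1
Fri 22:30 start EV49 → 2
Sat 00:30 end EV46 → 1
Sat 01:00 start EV48 → 2
Sat 07:30 start EV47 → 3
Sat 09:30 end EV49 → 2
Sat 09:30 start EV51 → 3
Sat 10:00 end EV48 → 2
Sat 13:30 end EV47 → 1
Sun 01:00 end EV51 → 0
Sun 03:00 start EV50 → 1
Sun 05:00 start EV52 → 2
Sun 20:00 end EV50 → 1
Sun 20:00 end EV52 → 0
Peak is 3, at Sat 07:30 (EV47, EV48, EV49).

3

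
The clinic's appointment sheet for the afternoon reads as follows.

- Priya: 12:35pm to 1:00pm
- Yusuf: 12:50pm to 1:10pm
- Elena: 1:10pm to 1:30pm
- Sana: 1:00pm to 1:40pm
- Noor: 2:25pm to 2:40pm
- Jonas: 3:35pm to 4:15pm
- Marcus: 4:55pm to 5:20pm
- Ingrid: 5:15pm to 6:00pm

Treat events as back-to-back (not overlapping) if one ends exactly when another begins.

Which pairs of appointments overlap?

Sorted by start: Priya, Yusuf, Sana, Elena, Noor, Jonas, Marcus, Ingrid.
Yusuf starts before Priya ends → Priya and Yusuf overlap.
Sana starts exactly when Priya ends (back-to-back, no overlap); Priya is clear from here.
Sana starts before Yusuf ends → Yusuf and Sana overlap.
Elena starts exactly when Yusuf ends (back-to-back, no overlap); Yusuf is clear from here.
Elena starts before Sana ends → Sana and Elena overlap.
Noor starts after Sana ends; Sana is clear from here.
Noor starts after Elena ends; Elena is clear from here.
Jonas starts after Noor ends; Noor is clear from here.
Marcus starts after Jonas ends; Jonas is clear from here.
Ingrid starts before Marcus ends → Marcus and Ingrid overlap.

Elena & Sana, Ingrid & Marcus, Priya & Yusuf, Sana & Yusuf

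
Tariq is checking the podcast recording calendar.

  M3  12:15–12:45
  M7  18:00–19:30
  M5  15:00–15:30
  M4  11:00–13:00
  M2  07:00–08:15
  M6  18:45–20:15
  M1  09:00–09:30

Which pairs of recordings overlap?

M3 & M4, M6 & M7

Sorted by start: M2, M1, M4, M3, M5, M7, M6.
M1 starts after M2 ends; M2 is clear from here.
M4 starts after M1 ends; M1 is clear from here.
M3 starts before M4 ends → M4 and M3 overlap.
M5 starts after M4 ends; M4 is clear from here.
M5 starts after M3 ends; M3 is clear from here.
M7 starts after M5 ends; M5 is clear from here.
M6 starts before M7 ends → M7 and M6 overlap.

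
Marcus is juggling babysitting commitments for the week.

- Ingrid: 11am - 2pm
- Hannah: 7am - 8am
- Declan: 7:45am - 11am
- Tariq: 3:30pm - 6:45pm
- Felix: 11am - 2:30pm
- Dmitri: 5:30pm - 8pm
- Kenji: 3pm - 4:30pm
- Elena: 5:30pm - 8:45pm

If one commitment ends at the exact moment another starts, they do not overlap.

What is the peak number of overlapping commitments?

3

Sort all start/end points and keep a running count:
7am start Hannah → 1
7:45am start Declan → 2
8am end Hannah → 1
11am end Declan → 0
11am start Felix → 1
11am start Ingrid → 2
2pm end Ingrid → 1
2:30pm end Felix → 0
3pm start Kenji → 1
3:30pm start Tariq → 2
4:30pm end Kenji → 1
5:30pm start Dmitri → 2
5:30pm start Elena → 3
6:45pm end Tariq → 2
8pm end Dmitri → 1
8:45pm end Elena → 0
Peak is 3, at 5:30pm (Dmitri, Elena, Tariq).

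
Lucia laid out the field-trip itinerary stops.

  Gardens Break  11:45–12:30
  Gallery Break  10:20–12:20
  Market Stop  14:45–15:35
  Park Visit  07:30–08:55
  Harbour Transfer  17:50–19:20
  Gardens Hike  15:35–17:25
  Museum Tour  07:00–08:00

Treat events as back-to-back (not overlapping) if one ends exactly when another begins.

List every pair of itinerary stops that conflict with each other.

Gallery Break & Gardens Break, Museum Tour & Park Visit

Two intervals overlap when each starts before the other ends.
Sorted by start: Museum Tour, Park Visit, Gallery Break, Gardens Break, Market Stop, Gardens Hike, Harbour Transfer.
Park Visit starts before Museum Tour ends → Museum Tour and Park Visit overlap.
Gallery Break starts after Museum Tour ends — done with Museum Tour.
Gallery Break starts after Park Visit ends — done with Park Visit.
Gardens Break starts before Gallery Break ends → Gallery Break and Gardens Break overlap.
Market Stop starts after Gallery Break ends — done with Gallery Break.
Market Stop starts after Gardens Break ends — done with Gardens Break.
Gardens Hike starts exactly when Market Stop ends (back-to-back, no overlap) — done with Market Stop.
Harbour Transfer starts after Gardens Hike ends.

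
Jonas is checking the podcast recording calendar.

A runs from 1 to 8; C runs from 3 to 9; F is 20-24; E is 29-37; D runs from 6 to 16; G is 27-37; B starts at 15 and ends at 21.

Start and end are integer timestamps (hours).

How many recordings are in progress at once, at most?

Sweep the timeline, counting +1 at each start and −1 at each end (ends before starts at a tie):
1 start A → 1
3 start C → 2
6 start D → 3
8 end A → 2
9 end C → 1
15 start B → 2
16 end D → 1
20 start F → 2
21 end B → 1
24 end F → 0
27 start G → 1
29 start E → 2
37 end E → 1
37 end G → 0
Peak is 3, at 6 (A, C, D).

3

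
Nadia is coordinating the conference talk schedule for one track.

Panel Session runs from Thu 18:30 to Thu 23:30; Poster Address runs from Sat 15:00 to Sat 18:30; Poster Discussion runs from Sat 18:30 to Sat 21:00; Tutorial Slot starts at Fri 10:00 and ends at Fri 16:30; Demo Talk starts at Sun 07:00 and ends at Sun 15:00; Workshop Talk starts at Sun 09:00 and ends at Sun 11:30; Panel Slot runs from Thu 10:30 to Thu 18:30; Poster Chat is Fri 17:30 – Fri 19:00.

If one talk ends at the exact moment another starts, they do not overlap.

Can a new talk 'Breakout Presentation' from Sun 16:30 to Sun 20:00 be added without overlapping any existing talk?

Yes — the slot is free

Panel Slot: ends Thu 18:30 at or before Breakout Presentation starts Sun 16:30 → clear.
Panel Session: ends Thu 23:30 at or before Breakout Presentation starts Sun 16:30 → clear.
Tutorial Slot: ends Fri 16:30 at or before Breakout Presentation starts Sun 16:30 → clear.
Poster Chat: ends Fri 19:00 at or before Breakout Presentation starts Sun 16:30 → clear.
Poster Address: ends Sat 18:30 at or before Breakout Presentation starts Sun 16:30 → clear.
Poster Discussion: ends Sat 21:00 at or before Breakout Presentation starts Sun 16:30 → clear.
Demo Talk: ends Sun 15:00 at or before Breakout Presentation starts Sun 16:30 → clear.
Workshop Talk: ends Sun 11:30 at or before Breakout Presentation starts Sun 16:30 → clear.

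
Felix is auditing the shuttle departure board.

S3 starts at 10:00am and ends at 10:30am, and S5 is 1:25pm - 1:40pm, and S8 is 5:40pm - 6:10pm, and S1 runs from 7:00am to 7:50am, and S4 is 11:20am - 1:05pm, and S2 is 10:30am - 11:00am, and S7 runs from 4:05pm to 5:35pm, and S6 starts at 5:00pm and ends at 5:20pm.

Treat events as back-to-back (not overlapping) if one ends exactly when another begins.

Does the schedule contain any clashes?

Check each pair: they overlap iff neither finishes before the other starts.
Sorted by start: S1, S3, S2, S4, S5, S7, S6, S8.
S3 starts after S1 ends — done with S1.
S2 starts exactly when S3 ends (back-to-back, no overlap) — done with S3.
S4 starts after S2 ends — done with S2.
S5 starts after S4 ends — done with S4.
S7 starts after S5 ends — done with S5.
S6 starts before S7 ends → S7 and S6 overlap.
That's a conflict, so the schedule is not conflict-free.

Yes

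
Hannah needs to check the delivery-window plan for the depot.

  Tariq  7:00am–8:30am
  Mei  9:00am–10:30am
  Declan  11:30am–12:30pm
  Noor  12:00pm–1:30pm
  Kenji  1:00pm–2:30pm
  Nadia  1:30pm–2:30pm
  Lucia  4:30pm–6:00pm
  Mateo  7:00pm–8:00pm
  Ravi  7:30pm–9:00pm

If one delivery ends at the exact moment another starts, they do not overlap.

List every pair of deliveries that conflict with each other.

Sorted by start: Tariq, Mei, Declan, Noor, Kenji, Nadia, Lucia, Mateo, Ravi.
Mei starts after Tariq ends; Tariq is clear from here.
Declan starts after Mei ends; Mei is clear from here.
Noor starts before Declan ends → Declan and Noor overlap.
Kenji starts after Declan ends; Declan is clear from here.
Kenji starts before Noor ends → Noor and Kenji overlap.
Nadia starts exactly when Noor ends (back-to-back, no overlap); Noor is clear from here.
Nadia starts before Kenji ends → Kenji and Nadia overlap.
Lucia starts after Kenji ends; Kenji is clear from here.
Lucia starts after Nadia ends; Nadia is clear from here.
Mateo starts after Lucia ends; Lucia is clear from here.
Ravi starts before Mateo ends → Mateo and Ravi overlap.

Declan & Noor, Kenji & Nadia, Kenji & Noor, Mateo & Ravi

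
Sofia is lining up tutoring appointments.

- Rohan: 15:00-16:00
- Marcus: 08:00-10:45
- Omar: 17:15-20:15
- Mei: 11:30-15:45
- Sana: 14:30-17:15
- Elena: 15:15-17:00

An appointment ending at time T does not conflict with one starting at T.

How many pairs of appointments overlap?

6

Sorted by start: Marcus, Mei, Sana, Rohan, Elena, Omar.
Mei starts after Marcus ends; Marcus is clear from here.
Sana starts before Mei ends → Mei and Sana overlap.
Rohan starts before Mei ends → Mei and Rohan overlap.
Elena starts before Mei ends → Mei and Elena overlap.
Omar starts after Mei ends.
Rohan starts before Sana ends → Sana and Rohan overlap.
Elena starts before Sana ends → Sana and Elena overlap.
Omar starts exactly when Sana ends (back-to-back, no overlap).
Elena starts before Rohan ends → Rohan and Elena overlap.
Omar starts after Rohan ends.
Omar starts after Elena ends.
Overlapping pairs: Elena & Mei, Elena & Rohan, Elena & Sana, Mei & Rohan, Mei & Sana, Rohan & Sana — 6 in total.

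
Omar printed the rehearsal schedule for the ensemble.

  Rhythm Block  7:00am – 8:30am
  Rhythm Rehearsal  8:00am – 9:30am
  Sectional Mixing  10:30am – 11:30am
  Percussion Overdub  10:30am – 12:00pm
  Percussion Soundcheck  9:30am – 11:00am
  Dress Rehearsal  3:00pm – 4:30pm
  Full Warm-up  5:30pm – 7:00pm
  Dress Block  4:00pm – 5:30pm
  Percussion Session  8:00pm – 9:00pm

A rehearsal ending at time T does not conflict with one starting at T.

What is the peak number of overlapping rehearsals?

3

Sweep the timeline, counting +1 at each start and −1 at each end (ends before starts at a tie):
7:00am start Rhythm Block → 1
8:00am start Rhythm Rehearsal → 2
8:30am end Rhythm Block → 1
9:30am end Rhythm Rehearsal → 0
9:30am start Percussion Soundcheck → 1
10:30am start Percussion Overdub → 2
10:30am start Sectional Mixing → 3
11:00am end Percussion Soundcheck → 2
11:30am end Sectional Mixing → 1
12:00pm end Percussion Overdub → 0
3:00pm start Dress Rehearsal → 1
4:00pm start Dress Block → 2
4:30pm end Dress Rehearsal → 1
5:30pm end Dress Block → 0
5:30pm start Full Warm-up → 1
7:00pm end Full Warm-up → 0
8:00pm start Percussion Session → 1
9:00pm end Percussion Session → 0
Peak is 3, at 10:30am (Percussion Overdub, Percussion Soundcheck, Sectional Mixing).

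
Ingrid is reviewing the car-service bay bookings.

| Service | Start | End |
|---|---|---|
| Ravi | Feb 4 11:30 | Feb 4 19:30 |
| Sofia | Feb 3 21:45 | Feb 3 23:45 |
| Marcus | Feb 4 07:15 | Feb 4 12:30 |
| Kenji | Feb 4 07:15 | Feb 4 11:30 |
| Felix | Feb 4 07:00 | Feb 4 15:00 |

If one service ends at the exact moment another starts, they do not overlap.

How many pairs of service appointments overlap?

5

Sorted by start: Sofia, Felix, Marcus, Kenji, Ravi.
Felix starts after Sofia ends — done with Sofia.
Marcus starts before Felix ends → Felix and Marcus overlap.
Kenji starts before Felix ends → Felix and Kenji overlap.
Ravi starts before Felix ends → Felix and Ravi overlap.
Kenji starts before Marcus ends → Marcus and Kenji overlap.
Ravi starts before Marcus ends → Marcus and Ravi overlap.
Ravi starts exactly when Kenji ends (back-to-back, no overlap).
Overlapping pairs: Felix & Kenji, Felix & Marcus, Felix & Ravi, Kenji & Marcus, Marcus & Ravi — 5 in total.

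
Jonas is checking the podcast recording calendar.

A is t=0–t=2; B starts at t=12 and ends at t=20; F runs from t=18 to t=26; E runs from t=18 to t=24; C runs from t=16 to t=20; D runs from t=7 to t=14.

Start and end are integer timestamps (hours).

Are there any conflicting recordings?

Yes

Sorted by start: A, D, B, C, E, F.
D starts after A ends, so nothing later overlaps A either.
B starts before D ends → D and B overlap.
That's a conflict, so the schedule is not conflict-free.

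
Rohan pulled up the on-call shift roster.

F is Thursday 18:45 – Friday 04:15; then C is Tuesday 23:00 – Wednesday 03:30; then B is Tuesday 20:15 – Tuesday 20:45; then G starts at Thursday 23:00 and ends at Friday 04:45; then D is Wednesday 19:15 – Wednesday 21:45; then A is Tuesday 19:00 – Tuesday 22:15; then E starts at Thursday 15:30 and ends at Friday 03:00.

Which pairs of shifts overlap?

A & B, E & F, E & G, F & G

Sorted by start: A, B, C, D, E, F, G.
B starts before A ends → A and B overlap.
C starts after A ends, so nothing later overlaps A either.
C starts after B ends, so nothing later overlaps B either.
D starts after C ends, so nothing later overlaps C either.
E starts after D ends, so nothing later overlaps D either.
F starts before E ends → E and F overlap.
G starts before E ends → E and G overlap.
G starts before F ends → F and G overlap.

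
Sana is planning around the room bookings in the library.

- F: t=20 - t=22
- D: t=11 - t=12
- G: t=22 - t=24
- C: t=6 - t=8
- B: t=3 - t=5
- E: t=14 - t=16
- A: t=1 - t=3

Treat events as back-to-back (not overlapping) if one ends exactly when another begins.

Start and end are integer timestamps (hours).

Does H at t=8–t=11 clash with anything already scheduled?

No — it doesn't clash with anything

A: ends t=3 at or before H starts t=8 → clear.
B: ends t=5 at or before H starts t=8 → clear.
C: ends t=8 at or before H starts t=8 → clear.
D: starts t=11 at or after H ends t=11 → clear.
E: starts t=14 at or after H ends t=11 → clear.
F: starts t=20 at or after H ends t=11 → clear.
G: starts t=22 at or after H ends t=11 → clear.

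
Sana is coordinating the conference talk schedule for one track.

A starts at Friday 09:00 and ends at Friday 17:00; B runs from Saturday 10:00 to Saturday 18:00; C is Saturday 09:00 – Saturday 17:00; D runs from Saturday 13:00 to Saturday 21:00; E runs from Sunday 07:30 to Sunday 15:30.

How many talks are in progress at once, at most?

3

Walk through starts and ends in time order (an end at T is processed before a start at T):
Friday 09:00 start A → 1
Friday 17:00 end A → 0
Saturday 09:00 start C → 1
Saturday 10:00 start B → 2
Saturday 13:00 start D → 3
Saturday 17:00 end C → 2
Saturday 18:00 end B → 1
Saturday 21:00 end D → 0
Sunday 07:30 start E → 1
Sunday 15:30 end E → 0
Peak is 3, at Saturday 13:00 (B, C, D).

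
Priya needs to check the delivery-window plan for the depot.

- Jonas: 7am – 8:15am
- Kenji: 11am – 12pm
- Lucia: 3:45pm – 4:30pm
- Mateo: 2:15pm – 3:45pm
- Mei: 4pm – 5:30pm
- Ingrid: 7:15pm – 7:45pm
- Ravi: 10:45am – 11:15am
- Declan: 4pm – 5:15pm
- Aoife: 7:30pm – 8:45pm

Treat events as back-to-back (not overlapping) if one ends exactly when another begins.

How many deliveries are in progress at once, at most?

Sort all start/end points and keep a running count:
7am start Jonas → 1
8:15am end Jonas → 0
10:45am start Ravi → 1
11am start Kenji → 2
11:15am end Ravi → 1
12pm end Kenji → 0
2:15pm start Mateo → 1
3:45pm end Mateo → 0
3:45pm start Lucia → 1
4pm start Declan → 2
4pm start Mei → 3
4:30pm end Lucia → 2
5:15pm end Declan → 1
5:30pm end Mei → 0
7:15pm start Ingrid → 1
7:30pm start Aoife → 2
7:45pm end Ingrid → 1
8:45pm end Aoife → 0
Peak is 3, at 4pm (Declan, Lucia, Mei).

3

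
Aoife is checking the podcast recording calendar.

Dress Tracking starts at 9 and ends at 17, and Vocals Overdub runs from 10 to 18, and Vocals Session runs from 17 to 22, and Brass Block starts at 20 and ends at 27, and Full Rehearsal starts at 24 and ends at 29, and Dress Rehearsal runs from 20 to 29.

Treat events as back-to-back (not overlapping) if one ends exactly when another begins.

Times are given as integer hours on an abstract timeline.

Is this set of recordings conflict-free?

No

Sorted by start: Dress Tracking, Vocals Overdub, Vocals Session, Brass Block, Dress Rehearsal, Full Rehearsal.
Vocals Overdub starts before Dress Tracking ends → Dress Tracking and Vocals Overdub overlap.
That's a conflict, so the schedule is not conflict-free.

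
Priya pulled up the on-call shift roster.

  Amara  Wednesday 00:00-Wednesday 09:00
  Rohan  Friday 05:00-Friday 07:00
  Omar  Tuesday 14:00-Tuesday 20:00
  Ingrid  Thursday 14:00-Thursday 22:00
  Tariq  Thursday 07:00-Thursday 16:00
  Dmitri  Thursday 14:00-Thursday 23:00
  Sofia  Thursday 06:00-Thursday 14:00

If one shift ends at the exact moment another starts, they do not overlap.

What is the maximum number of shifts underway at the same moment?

3

Walk through starts and ends in time order (an end at T is processed before a start at T):
Tuesday 14:00 start Omar → 1
Tuesday 20:00 end Omar → 0
Wednesday 00:00 start Amara → 1
Wednesday 09:00 end Amara → 0
Thursday 06:00 start Sofia → 1
Thursday 07:00 start Tariq → 2
Thursday 14:00 end Sofia → 1
Thursday 14:00 start Dmitri → 2
Thursday 14:00 start Ingrid → 3
Thursday 16:00 end Tariq → 2
Thursday 22:00 end Ingrid → 1
Thursday 23:00 end Dmitri → 0
Friday 05:00 start Rohan → 1
Friday 07:00 end Rohan → 0
Peak is 3, at Thursday 14:00 (Dmitri, Ingrid, Tariq).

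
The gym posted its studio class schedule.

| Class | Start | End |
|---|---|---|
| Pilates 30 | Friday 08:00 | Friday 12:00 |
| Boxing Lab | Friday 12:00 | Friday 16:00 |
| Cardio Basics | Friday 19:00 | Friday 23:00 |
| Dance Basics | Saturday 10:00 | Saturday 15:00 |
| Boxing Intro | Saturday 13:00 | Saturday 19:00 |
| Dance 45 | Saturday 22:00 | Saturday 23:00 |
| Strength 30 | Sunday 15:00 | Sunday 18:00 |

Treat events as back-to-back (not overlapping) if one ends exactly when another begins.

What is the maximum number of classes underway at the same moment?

Sort all start/end points and keep a running count:
Friday 08:00 start Pilates 30 → 1
Friday 12:00 end Pilates 30 → 0
Friday 12:00 start Boxing Lab → 1
Friday 16:00 end Boxing Lab → 0
Friday 19:00 start Cardio Basics → 1
Friday 23:00 end Cardio Basics → 0
Saturday 10:00 start Dance Basics → 1
Saturday 13:00 start Boxing Intro → 2
Saturday 15:00 end Dance Basics → 1
Saturday 19:00 end Boxing Intro → 0
Saturday 22:00 start Dance 45 → 1
Saturday 23:00 end Dance 45 → 0
Sunday 15:00 start Strength 30 → 1
Sunday 18:00 end Strength 30 → 0
Peak is 2, at Saturday 13:00 (Boxing Intro, Dance Basics).

2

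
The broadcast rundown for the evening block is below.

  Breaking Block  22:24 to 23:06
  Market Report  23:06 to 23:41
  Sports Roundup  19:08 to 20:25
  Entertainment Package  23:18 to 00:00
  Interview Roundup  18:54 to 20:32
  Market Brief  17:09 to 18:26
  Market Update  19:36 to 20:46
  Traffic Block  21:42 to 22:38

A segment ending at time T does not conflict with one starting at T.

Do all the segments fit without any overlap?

Two intervals overlap when each starts before the other ends.
Sorted by start: Market Brief, Interview Roundup, Sports Roundup, Market Update, Traffic Block, Breaking Block, Market Report, Entertainment Package.
Interview Roundup starts after Market Brief ends; Market Brief is clear from here.
Sports Roundup starts before Interview Roundup ends → Interview Roundup and Sports Roundup overlap.
That's a conflict, so the schedule is not conflict-free.

No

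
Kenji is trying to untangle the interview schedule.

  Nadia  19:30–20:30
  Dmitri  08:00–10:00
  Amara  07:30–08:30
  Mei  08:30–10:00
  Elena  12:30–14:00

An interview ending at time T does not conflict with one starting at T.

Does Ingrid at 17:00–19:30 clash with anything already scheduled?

Amara: ends 08:30 at or before Ingrid starts 17:00 → clear.
Dmitri: ends 10:00 at or before Ingrid starts 17:00 → clear.
Mei: ends 10:00 at or before Ingrid starts 17:00 → clear.
Elena: ends 14:00 at or before Ingrid starts 17:00 → clear.
Nadia: starts 19:30 at or after Ingrid ends 19:30 → clear.

No — it doesn't clash with anything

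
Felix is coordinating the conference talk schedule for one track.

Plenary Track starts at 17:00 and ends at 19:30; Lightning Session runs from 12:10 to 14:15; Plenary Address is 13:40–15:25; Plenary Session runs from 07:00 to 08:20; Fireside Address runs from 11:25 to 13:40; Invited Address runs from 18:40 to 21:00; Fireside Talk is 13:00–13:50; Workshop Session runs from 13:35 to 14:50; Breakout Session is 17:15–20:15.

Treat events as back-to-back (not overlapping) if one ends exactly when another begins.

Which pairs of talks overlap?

Breakout Session & Invited Address, Breakout Session & Plenary Track, Fireside Address & Fireside Talk, Fireside Address & Lightning Session, Fireside Address & Workshop Session, Fireside Talk & Lightning Session, Fireside Talk & Plenary Address, Fireside Talk & Workshop Session, Invited Address & Plenary Track, Lightning Session & Plenary Address, Lightning Session & Workshop Session, Plenary Address & Workshop Session

Sorted by start: Plenary Session, Fireside Address, Lightning Session, Fireside Talk, Workshop Session, Plenary Address, Plenary Track, Breakout Session, Invited Address.
Fireside Address starts after Plenary Session ends — done with Plenary Session.
Lightning Session starts before Fireside Address ends → Fireside Address and Lightning Session overlap.
Fireside Talk starts before Fireside Address ends → Fireside Address and Fireside Talk overlap.
Workshop Session starts before Fireside Address ends → Fireside Address and Workshop Session overlap.
Plenary Address starts exactly when Fireside Address ends (back-to-back, no overlap) — done with Fireside Address.
Fireside Talk starts before Lightning Session ends → Lightning Session and Fireside Talk overlap.
Workshop Session starts before Lightning Session ends → Lightning Session and Workshop Session overlap.
Plenary Address starts before Lightning Session ends → Lightning Session and Plenary Address overlap.
Plenary Track starts after Lightning Session ends — done with Lightning Session.
Workshop Session starts before Fireside Talk ends → Fireside Talk and Workshop Session overlap.
Plenary Address starts before Fireside Talk ends → Fireside Talk and Plenary Address overlap.
Plenary Track starts after Fireside Talk ends — done with Fireside Talk.
Plenary Address starts before Workshop Session ends → Workshop Session and Plenary Address overlap.
Plenary Track starts after Workshop Session ends — done with Workshop Session.
Plenary Track starts after Plenary Address ends — done with Plenary Address.
Breakout Session starts before Plenary Track ends → Plenary Track and Breakout Session overlap.
Invited Address starts before Plenary Track ends → Plenary Track and Invited Address overlap.
Invited Address starts before Breakout Session ends → Breakout Session and Invited Address overlap.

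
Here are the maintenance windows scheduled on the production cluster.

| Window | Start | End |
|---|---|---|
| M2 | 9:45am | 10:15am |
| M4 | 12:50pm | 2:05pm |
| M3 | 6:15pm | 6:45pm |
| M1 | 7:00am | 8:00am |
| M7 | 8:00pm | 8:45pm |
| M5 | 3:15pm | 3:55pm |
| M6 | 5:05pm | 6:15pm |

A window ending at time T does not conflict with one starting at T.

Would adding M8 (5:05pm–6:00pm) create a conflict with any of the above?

Yes — it overlaps M6

M1: ends 8:00am at or before M8 starts 5:05pm → clear.
M2: ends 10:15am at or before M8 starts 5:05pm → clear.
M4: ends 2:05pm at or before M8 starts 5:05pm → clear.
M5: ends 3:55pm at or before M8 starts 5:05pm → clear.
M6: starts 5:05pm before M8 ends 6:00pm, and ends 6:15pm after M8 starts 5:05pm → overlap.
M3: starts 6:15pm at or after M8 ends 6:00pm → clear.
M7: starts 8:00pm at or after M8 ends 6:00pm → clear.
M8 overlaps M6.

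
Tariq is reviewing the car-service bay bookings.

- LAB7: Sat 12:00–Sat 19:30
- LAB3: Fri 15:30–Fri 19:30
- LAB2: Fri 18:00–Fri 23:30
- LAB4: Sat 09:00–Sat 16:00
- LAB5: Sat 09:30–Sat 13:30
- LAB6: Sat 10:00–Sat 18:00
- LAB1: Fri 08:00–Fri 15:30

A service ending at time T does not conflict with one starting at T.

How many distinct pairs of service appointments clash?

7

Check each pair: they overlap iff neither finishes before the other starts.
Sorted by start: LAB1, LAB3, LAB2, LAB4, LAB5, LAB6, LAB7.
LAB3 starts exactly when LAB1 ends (back-to-back, no overlap) — done with LAB1.
LAB2 starts before LAB3 ends → LAB3 and LAB2 overlap.
LAB4 starts after LAB3 ends — done with LAB3.
LAB4 starts after LAB2 ends — done with LAB2.
LAB5 starts before LAB4 ends → LAB4 and LAB5 overlap.
LAB6 starts before LAB4 ends → LAB4 and LAB6 overlap.
LAB7 starts before LAB4 ends → LAB4 and LAB7 overlap.
LAB6 starts before LAB5 ends → LAB5 and LAB6 overlap.
LAB7 starts before LAB5 ends → LAB5 and LAB7 overlap.
LAB7 starts before LAB6 ends → LAB6 and LAB7 overlap.
Overlapping pairs: LAB2 & LAB3, LAB4 & LAB5, LAB4 & LAB6, LAB4 & LAB7, LAB5 & LAB6, LAB5 & LAB7, LAB6 & LAB7 — 7 in total.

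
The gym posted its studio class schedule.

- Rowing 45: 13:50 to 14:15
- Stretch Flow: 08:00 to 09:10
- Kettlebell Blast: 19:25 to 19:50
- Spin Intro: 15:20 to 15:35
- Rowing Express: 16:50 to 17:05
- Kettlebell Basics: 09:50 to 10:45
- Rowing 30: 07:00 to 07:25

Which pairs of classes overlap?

Check each pair: they overlap iff neither finishes before the other starts.
Sorted by start: Rowing 30, Stretch Flow, Kettlebell Basics, Rowing 45, Spin Intro, Rowing Express, Kettlebell Blast.
Stretch Flow starts after Rowing 30 ends, so Rowing 30 has no further overlaps.
Kettlebell Basics starts after Stretch Flow ends, so Stretch Flow has no further overlaps.
Rowing 45 starts after Kettlebell Basics ends, so Kettlebell Basics has no further overlaps.
Spin Intro starts after Rowing 45 ends, so Rowing 45 has no further overlaps.
Rowing Express starts after Spin Intro ends, so Spin Intro has no further overlaps.
Kettlebell Blast starts after Rowing Express ends.

none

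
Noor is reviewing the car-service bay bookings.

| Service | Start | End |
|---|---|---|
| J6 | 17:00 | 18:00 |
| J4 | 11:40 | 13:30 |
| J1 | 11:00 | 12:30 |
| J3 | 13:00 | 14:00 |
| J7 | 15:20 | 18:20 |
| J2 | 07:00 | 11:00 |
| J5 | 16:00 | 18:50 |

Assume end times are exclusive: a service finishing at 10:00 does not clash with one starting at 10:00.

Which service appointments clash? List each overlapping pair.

J1 & J4, J3 & J4, J5 & J6, J5 & J7, J6 & J7

Sorted by start: J2, J1, J4, J3, J7, J5, J6.
J1 starts exactly when J2 ends (back-to-back, no overlap), so nothing later overlaps J2 either.
J4 starts before J1 ends → J1 and J4 overlap.
J3 starts after J1 ends, so nothing later overlaps J1 either.
J3 starts before J4 ends → J4 and J3 overlap.
J7 starts after J4 ends, so nothing later overlaps J4 either.
J7 starts after J3 ends, so nothing later overlaps J3 either.
J5 starts before J7 ends → J7 and J5 overlap.
J6 starts before J7 ends → J7 and J6 overlap.
J6 starts before J5 ends → J5 and J6 overlap.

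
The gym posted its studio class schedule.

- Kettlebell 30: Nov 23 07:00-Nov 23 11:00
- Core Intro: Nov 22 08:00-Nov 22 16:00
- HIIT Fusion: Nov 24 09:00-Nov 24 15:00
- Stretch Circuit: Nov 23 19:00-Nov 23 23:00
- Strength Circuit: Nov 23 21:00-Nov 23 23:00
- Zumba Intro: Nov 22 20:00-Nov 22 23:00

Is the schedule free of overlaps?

No

Check each pair: they overlap iff neither finishes before the other starts.
Sorted by start: Core Intro, Zumba Intro, Kettlebell 30, Stretch Circuit, Strength Circuit, HIIT Fusion.
Zumba Intro starts after Core Intro ends, so Core Intro has no further overlaps.
Kettlebell 30 starts after Zumba Intro ends, so Zumba Intro has no further overlaps.
Stretch Circuit starts after Kettlebell 30 ends, so Kettlebell 30 has no further overlaps.
Strength Circuit starts before Stretch Circuit ends → Stretch Circuit and Strength Circuit overlap.
That's a conflict, so the schedule is not conflict-free.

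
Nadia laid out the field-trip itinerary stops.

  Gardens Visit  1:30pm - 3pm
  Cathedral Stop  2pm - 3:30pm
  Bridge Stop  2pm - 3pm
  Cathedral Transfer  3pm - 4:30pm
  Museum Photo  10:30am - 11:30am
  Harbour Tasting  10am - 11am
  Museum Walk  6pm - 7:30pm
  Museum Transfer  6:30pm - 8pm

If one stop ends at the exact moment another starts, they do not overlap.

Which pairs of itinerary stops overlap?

Bridge Stop & Cathedral Stop, Bridge Stop & Gardens Visit, Cathedral Stop & Cathedral Transfer, Cathedral Stop & Gardens Visit, Harbour Tasting & Museum Photo, Museum Transfer & Museum Walk

Check each pair: they overlap iff neither finishes before the other starts.
Sorted by start: Harbour Tasting, Museum Photo, Gardens Visit, Cathedral Stop, Bridge Stop, Cathedral Transfer, Museum Walk, Museum Transfer.
Museum Photo starts before Harbour Tasting ends → Harbour Tasting and Museum Photo overlap.
Gardens Visit starts after Harbour Tasting ends, so Harbour Tasting has no further overlaps.
Gardens Visit starts after Museum Photo ends, so Museum Photo has no further overlaps.
Cathedral Stop starts before Gardens Visit ends → Gardens Visit and Cathedral Stop overlap.
Bridge Stop starts before Gardens Visit ends → Gardens Visit and Bridge Stop overlap.
Cathedral Transfer starts exactly when Gardens Visit ends (back-to-back, no overlap), so Gardens Visit has no further overlaps.
Bridge Stop starts before Cathedral Stop ends → Cathedral Stop and Bridge Stop overlap.
Cathedral Transfer starts before Cathedral Stop ends → Cathedral Stop and Cathedral Transfer overlap.
Museum Walk starts after Cathedral Stop ends, so Cathedral Stop has no further overlaps.
Cathedral Transfer starts exactly when Bridge Stop ends (back-to-back, no overlap), so Bridge Stop has no further overlaps.
Museum Walk starts after Cathedral Transfer ends, so Cathedral Transfer has no further overlaps.
Museum Transfer starts before Museum Walk ends → Museum Walk and Museum Transfer overlap.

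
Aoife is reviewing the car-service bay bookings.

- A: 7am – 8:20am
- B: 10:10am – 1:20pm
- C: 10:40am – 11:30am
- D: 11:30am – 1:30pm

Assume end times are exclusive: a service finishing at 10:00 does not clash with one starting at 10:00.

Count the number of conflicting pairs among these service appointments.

Sorted by start: A, B, C, D.
B starts after A ends — done with A.
C starts before B ends → B and C overlap.
D starts before B ends → B and D overlap.
D starts exactly when C ends (back-to-back, no overlap).
Overlapping pairs: B & C, B & D — 2 in total.

2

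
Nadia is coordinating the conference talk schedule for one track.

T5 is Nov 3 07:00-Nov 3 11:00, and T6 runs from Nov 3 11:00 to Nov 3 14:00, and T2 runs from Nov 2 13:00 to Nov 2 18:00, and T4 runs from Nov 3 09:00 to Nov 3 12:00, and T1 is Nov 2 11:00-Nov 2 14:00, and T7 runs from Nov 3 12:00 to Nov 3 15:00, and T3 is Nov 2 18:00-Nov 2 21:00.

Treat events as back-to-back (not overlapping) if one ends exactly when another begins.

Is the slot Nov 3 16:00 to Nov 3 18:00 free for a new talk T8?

Yes — the slot is free

T1: ends Nov 2 14:00 at or before T8 starts Nov 3 16:00 → clear.
T2: ends Nov 2 18:00 at or before T8 starts Nov 3 16:00 → clear.
T3: ends Nov 2 21:00 at or before T8 starts Nov 3 16:00 → clear.
T5: ends Nov 3 11:00 at or before T8 starts Nov 3 16:00 → clear.
T4: ends Nov 3 12:00 at or before T8 starts Nov 3 16:00 → clear.
T6: ends Nov 3 14:00 at or before T8 starts Nov 3 16:00 → clear.
T7: ends Nov 3 15:00 at or before T8 starts Nov 3 16:00 → clear.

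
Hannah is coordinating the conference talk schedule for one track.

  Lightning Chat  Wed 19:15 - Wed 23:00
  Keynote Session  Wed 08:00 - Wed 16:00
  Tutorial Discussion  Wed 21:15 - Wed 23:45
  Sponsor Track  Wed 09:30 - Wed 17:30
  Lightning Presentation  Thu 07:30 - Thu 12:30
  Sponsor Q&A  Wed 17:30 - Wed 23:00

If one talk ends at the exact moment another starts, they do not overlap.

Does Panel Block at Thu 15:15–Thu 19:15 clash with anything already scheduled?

Keynote Session: ends Wed 16:00 at or before Panel Block starts Thu 15:15 → clear.
Sponsor Track: ends Wed 17:30 at or before Panel Block starts Thu 15:15 → clear.
Sponsor Q&A: ends Wed 23:00 at or before Panel Block starts Thu 15:15 → clear.
Lightning Chat: ends Wed 23:00 at or before Panel Block starts Thu 15:15 → clear.
Tutorial Discussion: ends Wed 23:45 at or before Panel Block starts Thu 15:15 → clear.
Lightning Presentation: ends Thu 12:30 at or before Panel Block starts Thu 15:15 → clear.

No — it doesn't clash with anything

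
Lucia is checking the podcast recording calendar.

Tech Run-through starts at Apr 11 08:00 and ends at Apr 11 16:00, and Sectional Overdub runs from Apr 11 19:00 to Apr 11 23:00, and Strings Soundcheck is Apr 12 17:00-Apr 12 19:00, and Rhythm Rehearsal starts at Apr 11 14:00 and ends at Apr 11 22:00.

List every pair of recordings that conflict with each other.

Rhythm Rehearsal & Sectional Overdub, Rhythm Rehearsal & Tech Run-through

Check each pair: they overlap iff neither finishes before the other starts.
Sorted by start: Tech Run-through, Rhythm Rehearsal, Sectional Overdub, Strings Soundcheck.
Rhythm Rehearsal starts before Tech Run-through ends → Tech Run-through and Rhythm Rehearsal overlap.
Sectional Overdub starts after Tech Run-through ends — done with Tech Run-through.
Sectional Overdub starts before Rhythm Rehearsal ends → Rhythm Rehearsal and Sectional Overdub overlap.
Strings Soundcheck starts after Rhythm Rehearsal ends.
Strings Soundcheck starts after Sectional Overdub ends.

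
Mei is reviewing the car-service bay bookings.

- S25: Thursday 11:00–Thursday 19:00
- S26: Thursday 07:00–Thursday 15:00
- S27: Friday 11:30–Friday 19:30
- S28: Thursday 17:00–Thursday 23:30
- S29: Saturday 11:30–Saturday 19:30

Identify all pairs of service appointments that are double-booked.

Sorted by start: S26, S25, S28, S27, S29.
S25 starts before S26 ends → S26 and S25 overlap.
S28 starts after S26 ends, so nothing later overlaps S26 either.
S28 starts before S25 ends → S25 and S28 overlap.
S27 starts after S25 ends, so nothing later overlaps S25 either.
S27 starts after S28 ends, so nothing later overlaps S28 either.
S29 starts after S27 ends.

S25 & S26, S25 & S28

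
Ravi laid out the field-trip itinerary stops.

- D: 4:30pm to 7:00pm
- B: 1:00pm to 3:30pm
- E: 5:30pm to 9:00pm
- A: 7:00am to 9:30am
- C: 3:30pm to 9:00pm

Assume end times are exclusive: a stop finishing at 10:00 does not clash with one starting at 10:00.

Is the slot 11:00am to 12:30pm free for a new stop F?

Yes — the slot is free

A: ends 9:30am at or before F starts 11:00am → clear.
B: starts 1:00pm at or after F ends 12:30pm → clear.
C: starts 3:30pm at or after F ends 12:30pm → clear.
D: starts 4:30pm at or after F ends 12:30pm → clear.
E: starts 5:30pm at or after F ends 12:30pm → clear.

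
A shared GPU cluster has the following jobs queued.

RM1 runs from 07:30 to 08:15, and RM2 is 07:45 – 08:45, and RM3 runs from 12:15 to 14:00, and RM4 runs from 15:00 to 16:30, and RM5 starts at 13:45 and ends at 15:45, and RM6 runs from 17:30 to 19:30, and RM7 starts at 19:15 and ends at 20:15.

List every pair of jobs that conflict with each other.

RM1 & RM2, RM3 & RM5, RM4 & RM5, RM6 & RM7

Sorted by start: RM1, RM2, RM3, RM5, RM4, RM6, RM7.
RM2 starts before RM1 ends → RM1 and RM2 overlap.
RM3 starts after RM1 ends — done with RM1.
RM3 starts after RM2 ends — done with RM2.
RM5 starts before RM3 ends → RM3 and RM5 overlap.
RM4 starts after RM3 ends — done with RM3.
RM4 starts before RM5 ends → RM5 and RM4 overlap.
RM6 starts after RM5 ends — done with RM5.
RM6 starts after RM4 ends — done with RM4.
RM7 starts before RM6 ends → RM6 and RM7 overlap.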